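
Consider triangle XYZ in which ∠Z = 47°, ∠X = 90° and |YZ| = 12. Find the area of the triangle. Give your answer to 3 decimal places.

The third angle is ∠Y = 180° − ∠Z − ∠X = 43.00°.
Law of sines: |ZX| = |YZ|·sin Y/sin X ≈ 8.184.
Law of sines: |XY| = |YZ|·sin Z/sin X ≈ 8.7762.
Area = ½·|YZ|·|ZX|·sin Z ≈ 35.912.

area ≈ 35.912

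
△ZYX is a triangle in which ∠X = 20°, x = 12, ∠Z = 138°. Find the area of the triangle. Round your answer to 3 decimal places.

area ≈ 52.768

The third angle is ∠Y = 180° − ∠X − ∠Z = 22.00°.
Law of sines: z = x·sin Z/sin X ≈ 23.477.
Law of sines: y = x·sin Y/sin X ≈ 13.143.
Area = ½·x·z·sin Y ≈ 52.768.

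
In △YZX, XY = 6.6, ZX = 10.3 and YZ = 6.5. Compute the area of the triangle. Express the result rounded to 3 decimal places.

Semiperimeter s = (10.3 + 6.6 + 6.5)/2 = 11.7.
Heron's formula: area = √(11.7·1.4·5.1·5.2) ≈ 20.842.

20.842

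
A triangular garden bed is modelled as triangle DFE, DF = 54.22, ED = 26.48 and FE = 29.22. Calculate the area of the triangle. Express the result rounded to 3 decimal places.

172.669

Semiperimeter s = (29.22 + 26.48 + 54.22)/2 = 54.96.
Heron's formula: area = √(54.96·25.74·28.48·0.74) ≈ 172.67.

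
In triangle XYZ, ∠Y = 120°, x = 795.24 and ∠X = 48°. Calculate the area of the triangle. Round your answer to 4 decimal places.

76613.0093

The third angle is ∠Z = 180° − ∠X − ∠Y = 12.00°.
Law of sines: y = x·sin Y/sin X ≈ 926.73.
Law of sines: z = x·sin Z/sin X ≈ 222.49.
Area = ½·x·y·sin Z ≈ 76613.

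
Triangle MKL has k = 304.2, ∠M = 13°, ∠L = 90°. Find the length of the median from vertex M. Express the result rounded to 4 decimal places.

m_M ≈ 306.2200

The third angle is ∠K = 180° − ∠L − ∠M = 77.00°.
Law of sines: m = k·sin M/sin K ≈ 70.23.
Law of sines: l = k·sin L/sin K ≈ 312.2.
Median from M: ½√(2·k² + 2·l² − m²) ≈ 306.22.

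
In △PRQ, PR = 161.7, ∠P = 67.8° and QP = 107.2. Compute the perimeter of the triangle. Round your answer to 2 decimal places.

425.55

By the law of cosines, RQ² = QP² + PR² − 2·QP·PR·cos P = 24540, so RQ ≈ 156.65.
Semiperimeter s = (156.65+107.2+161.7)/2 = 212.78.
Perimeter = 156.65 + 107.2 + 161.7 = 425.55.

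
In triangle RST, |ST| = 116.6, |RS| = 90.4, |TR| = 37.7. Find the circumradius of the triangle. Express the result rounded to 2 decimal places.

72.02

By the law of cosines, cos R = (|TR|² + |RS|² − |ST|²) / (2·|TR|·|RS|) ≈ -0.58715, so ∠R ≈ 2.198 rad.
Circumradius = |ST|/(2 sin R) ≈ 72.022.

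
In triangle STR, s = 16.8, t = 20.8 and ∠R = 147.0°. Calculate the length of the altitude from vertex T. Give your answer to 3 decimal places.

h_T ≈ 9.150

By the law of cosines, r² = s² + t² − 2·s·t·cos R = 1301, so r ≈ 36.07.
Area = ½·s·t·sin R ≈ 95.159.
The altitude from T has length 2·area/t ≈ 9.1499.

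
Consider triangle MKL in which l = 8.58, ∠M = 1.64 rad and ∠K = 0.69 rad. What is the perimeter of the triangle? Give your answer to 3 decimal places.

The third angle is ∠L = π − ∠M − ∠K = 0.812 rad.
Law of sines: m = l·sin M/sin L ≈ 11.8.
Law of sines: k = l·sin K/sin L ≈ 7.5291.
Semiperimeter s = (11.8+7.5291+8.58)/2 = 13.954.
Perimeter = 11.8 + 7.5291 + 8.58 = 27.909.

perimeter ≈ 27.909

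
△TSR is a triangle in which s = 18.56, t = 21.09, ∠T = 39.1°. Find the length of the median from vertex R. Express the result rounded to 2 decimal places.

11.81

Law of sines: sin S = s·sin T/t ≈ 0.55502.
Since t ≥ s, only the acute value applies: ∠S ≈ 33.71°.
Then ∠R = 180° − ∠T − ∠S ≈ 107.19°.
Law of sines gives r = t·sin R/sin T ≈ 31.947.
Median from R: ½√(2·t² + 2·s² − r²) ≈ 11.81.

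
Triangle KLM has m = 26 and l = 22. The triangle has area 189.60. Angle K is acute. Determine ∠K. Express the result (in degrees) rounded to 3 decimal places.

From area = ½·l·m·sin K, we get sin K = 2·area/(l·m) ≈ 0.66294.
Taking the acute solution, ∠K ≈ 41.52°.

∠K ≈ 41.524°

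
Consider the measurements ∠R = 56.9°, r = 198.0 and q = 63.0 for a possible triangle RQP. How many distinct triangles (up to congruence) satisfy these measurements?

1

q·sin R = 63.0·sin(56.9°) ≈ 52.78.
Since r ≥ q, exactly one triangle exists.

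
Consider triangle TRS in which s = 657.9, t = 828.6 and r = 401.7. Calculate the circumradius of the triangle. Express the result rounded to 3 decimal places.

By the law of cosines, cos T = (r² + s² − t²) / (2·r·s) ≈ -0.17478, so ∠T ≈ 1.7465 rad.
Circumradius = t/(2 sin T) ≈ 420.78.

420.777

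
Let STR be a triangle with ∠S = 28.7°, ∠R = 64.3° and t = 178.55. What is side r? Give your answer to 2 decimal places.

The third angle is ∠T = 180° − ∠R − ∠S = 87.00°.
Law of sines: r = t·sin R/sin T ≈ 161.11.

161.11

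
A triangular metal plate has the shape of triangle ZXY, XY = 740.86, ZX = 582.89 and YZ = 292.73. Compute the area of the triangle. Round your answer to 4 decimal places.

79539.5266

Semiperimeter s = (740.86 + 292.73 + 582.89)/2 = 808.24.
Heron's formula: area = √(808.24·67.38·515.51·225.35) ≈ 79540.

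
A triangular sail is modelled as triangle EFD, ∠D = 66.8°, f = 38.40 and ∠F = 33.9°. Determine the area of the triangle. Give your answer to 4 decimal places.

1193.8742

The third angle is ∠E = 180° − ∠F − ∠D = 79.30°.
Law of sines: e = f·sin E/sin F ≈ 67.652.
Law of sines: d = f·sin D/sin F ≈ 63.281.
Area = ½·f·e·sin D ≈ 1193.9.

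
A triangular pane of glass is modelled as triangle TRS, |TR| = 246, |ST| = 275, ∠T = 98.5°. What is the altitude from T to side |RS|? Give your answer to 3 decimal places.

By the law of cosines, |RS|² = |ST|² + |TR|² − 2·|ST|·|TR|·cos T = 1.5614e+05, so |RS| ≈ 395.15.
Area = ½·|ST|·|TR|·sin T ≈ 33453.
The altitude from T has length 2·area/|RS| ≈ 169.32.

h_T ≈ 169.322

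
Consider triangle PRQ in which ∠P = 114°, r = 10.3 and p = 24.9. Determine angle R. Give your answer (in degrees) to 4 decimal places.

Law of sines: sin R = r·sin P/p ≈ 0.37789.
Since p ≥ r, only the acute value applies: ∠R ≈ 22.20°.
Then ∠Q = 180° − ∠P − ∠R ≈ 43.80°.

∠R ≈ 22.2032°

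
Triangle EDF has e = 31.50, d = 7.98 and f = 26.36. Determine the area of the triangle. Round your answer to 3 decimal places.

Semiperimeter s = (31.5 + 7.98 + 26.36)/2 = 32.92.
Heron's formula: area = √(32.92·1.42·24.94·6.56) ≈ 87.453.

87.453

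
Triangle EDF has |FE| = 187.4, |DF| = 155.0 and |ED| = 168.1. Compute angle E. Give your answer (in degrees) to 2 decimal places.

∠E ≈ 51.35°

By the law of cosines, cos E = (|FE|² + |ED|² − |DF|²) / (2·|FE|·|ED|) ≈ 0.62459, so ∠E ≈ 51.35°.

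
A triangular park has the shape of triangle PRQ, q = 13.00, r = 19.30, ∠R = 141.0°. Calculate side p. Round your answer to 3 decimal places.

Law of sines: sin Q = q·sin R/r ≈ 0.42389.
Since r ≥ q, only the acute value applies: ∠Q ≈ 25.08°.
Then ∠P = 180° − ∠R − ∠Q ≈ 13.92°.
Law of sines gives p = r·sin P/sin R ≈ 7.3773.

7.377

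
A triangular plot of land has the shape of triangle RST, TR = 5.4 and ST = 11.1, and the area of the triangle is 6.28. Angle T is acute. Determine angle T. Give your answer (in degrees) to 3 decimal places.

∠T ≈ 12.096°

From area = ½·ST·TR·sin T, we get sin T = 2·area/(ST·TR) ≈ 0.20954.
Taking the acute solution, ∠T ≈ 12.10°.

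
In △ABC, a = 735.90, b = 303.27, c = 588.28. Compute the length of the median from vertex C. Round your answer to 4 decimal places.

m_C ≈ 479.8358

Median from C: ½√(2·a² + 2·b² − c²) ≈ 479.84.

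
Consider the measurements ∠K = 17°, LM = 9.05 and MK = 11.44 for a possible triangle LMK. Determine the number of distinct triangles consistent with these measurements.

2

MK·sin K = 11.44·sin(17°) ≈ 3.345.
Since MK sin K < LM < MK (3.345 < 9.05 < 11.44), two triangles exist.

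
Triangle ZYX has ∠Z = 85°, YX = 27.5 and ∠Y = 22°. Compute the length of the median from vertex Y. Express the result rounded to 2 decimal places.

26.45

The third angle is ∠X = 180° − ∠Z − ∠Y = 73.00°.
Law of sines: XZ = YX·sin Y/sin Z ≈ 10.341.
Law of sines: ZY = YX·sin X/sin Z ≈ 26.399.
Median from Y: ½√(2·ZY² + 2·YX² − XZ²) ≈ 26.454.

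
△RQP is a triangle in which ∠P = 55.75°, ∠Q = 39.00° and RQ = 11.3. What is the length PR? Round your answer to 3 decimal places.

The third angle is ∠R = 180° − ∠Q − ∠P = 85.25°.
Law of sines: PR = RQ·sin Q/sin P ≈ 8.6032.

8.603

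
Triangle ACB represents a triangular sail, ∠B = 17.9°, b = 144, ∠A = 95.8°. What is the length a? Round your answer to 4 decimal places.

466.1127

The third angle is ∠C = 180° − ∠B − ∠A = 66.30°.
Law of sines: a = b·sin A/sin B ≈ 466.11.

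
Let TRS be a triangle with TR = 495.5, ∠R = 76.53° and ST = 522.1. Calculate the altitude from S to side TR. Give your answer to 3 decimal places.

Law of sines: sin S = TR·sin R/ST ≈ 0.92295.
Since ST ≥ TR, only the acute value applies: ∠S ≈ 67.36°.
Then ∠T = 180° − ∠R − ∠S ≈ 36.11°.
Law of sines gives RS = ST·sin T/sin R ≈ 316.39.
Area = ½·ST·TR·sin T ≈ 76230.
The altitude from S has length 2·area/TR ≈ 307.69.

h_S ≈ 307.689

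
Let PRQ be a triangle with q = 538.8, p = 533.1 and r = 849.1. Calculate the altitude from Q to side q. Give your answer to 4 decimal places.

h_Q ≈ 515.4811

Semiperimeter s = (533.1 + 849.1 + 538.8)/2 = 960.5.
Heron's formula: area = √(960.5·427.4·111.4·421.7) ≈ 1.3887e+05.
The altitude from Q has length 2·area/q ≈ 515.48.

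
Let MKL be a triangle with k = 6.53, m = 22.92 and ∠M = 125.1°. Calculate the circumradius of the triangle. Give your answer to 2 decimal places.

14.01

Law of sines: sin K = k·sin M/m ≈ 0.23309.
Since m ≥ k, only the acute value applies: ∠K ≈ 13.48°.
Then ∠L = 180° − ∠M − ∠K ≈ 41.42°.
Law of sines gives l = m·sin L/sin M ≈ 18.534.
Circumradius = m/(2 sin M) ≈ 14.007.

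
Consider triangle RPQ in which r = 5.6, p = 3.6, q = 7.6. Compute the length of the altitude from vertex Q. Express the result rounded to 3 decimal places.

2.501

Semiperimeter s = (5.6 + 3.6 + 7.6)/2 = 8.4.
Heron's formula: area = √(8.4·2.8·4.8·0.8) ≈ 9.5035.
The altitude from Q has length 2·area/q ≈ 2.5009.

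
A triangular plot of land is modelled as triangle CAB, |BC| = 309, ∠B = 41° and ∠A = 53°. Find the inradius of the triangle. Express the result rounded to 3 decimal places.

The third angle is ∠C = 180° − ∠A − ∠B = 86.00°.
Law of sines: |AB| = |BC|·sin C/sin A ≈ 385.97.
Law of sines: |CA| = |BC|·sin B/sin A ≈ 253.84.
Area = ½·|BC|·|AB|·sin B ≈ 39122.
Semiperimeter s = (385.97+309+253.84)/2 = 474.4.
Inradius = area/s = 39122/474.4 ≈ 82.466.

82.466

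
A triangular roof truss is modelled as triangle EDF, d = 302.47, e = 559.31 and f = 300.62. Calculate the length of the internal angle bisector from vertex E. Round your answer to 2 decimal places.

By the law of cosines, cos E = (d² + f² − e²) / (2·d·f) ≈ -0.72017, so ∠E ≈ 136.07°.
The bisector from E has length 2·d·f·cos(∠E/2)/(d+f) ≈ 112.79.

112.79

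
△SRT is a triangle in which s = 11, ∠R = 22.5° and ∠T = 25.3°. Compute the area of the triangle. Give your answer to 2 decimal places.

13.36

The third angle is ∠S = 180° − ∠R − ∠T = 132.20°.
Law of sines: r = s·sin R/sin S ≈ 5.6824.
Law of sines: t = s·sin T/sin S ≈ 6.3457.
Area = ½·s·r·sin T ≈ 13.356.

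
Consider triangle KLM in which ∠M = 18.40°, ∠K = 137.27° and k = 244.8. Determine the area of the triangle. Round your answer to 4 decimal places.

The third angle is ∠L = 180° − ∠M − ∠K = 24.33°.
Law of sines: l = k·sin L/sin K ≈ 148.64.
Law of sines: m = k·sin M/sin K ≈ 113.88.
Area = ½·k·l·sin M ≈ 5742.6.

area ≈ 5742.5834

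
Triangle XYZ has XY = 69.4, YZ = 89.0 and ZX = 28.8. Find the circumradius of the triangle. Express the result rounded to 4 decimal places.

By the law of cosines, cos X = (ZX² + XY² − YZ²) / (2·ZX·XY) ≈ -0.56916, so ∠X ≈ 124.69°.
Circumradius = YZ/(2 sin X) ≈ 54.122.

54.1215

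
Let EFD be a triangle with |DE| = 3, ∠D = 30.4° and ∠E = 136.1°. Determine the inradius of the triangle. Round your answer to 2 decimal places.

The third angle is ∠F = 180° − ∠D − ∠E = 13.50°.
Law of sines: |FD| = |DE|·sin E/sin F ≈ 8.9109.
Law of sines: |EF| = |DE|·sin D/sin F ≈ 6.503.
Area = ½·|DE|·|FD|·sin D ≈ 6.7638.
Semiperimeter s = (8.9109+3+6.503)/2 = 9.207.
Inradius = area/s = 6.7638/9.207 ≈ 0.73464.

r ≈ 0.73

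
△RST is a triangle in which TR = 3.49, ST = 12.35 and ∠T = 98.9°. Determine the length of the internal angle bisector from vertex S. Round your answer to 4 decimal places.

12.7180

By the law of cosines, RS² = ST² + TR² − 2·ST·TR·cos T = 178.04, so RS ≈ 13.343.
Law of cosines again: cos S = (RS² + ST² − TR²)/(2·RS·ST) ≈ 0.96604, so ∠S ≈ 14.98°.
The bisector from S has length 2·RS·ST·cos(∠S/2)/(RS+ST) ≈ 12.718.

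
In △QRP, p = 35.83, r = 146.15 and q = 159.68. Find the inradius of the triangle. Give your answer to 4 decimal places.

14.7467

Semiperimeter s = (159.68 + 146.15 + 35.83)/2 = 170.83.
Heron's formula: area = √(170.83·11.15·24.68·135) ≈ 2519.2.
Inradius = area/s = 2519.2/170.83 ≈ 14.747.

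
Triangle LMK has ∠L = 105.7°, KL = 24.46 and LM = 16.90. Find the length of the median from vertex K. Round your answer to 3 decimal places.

By the law of cosines, MK² = KL² + LM² − 2·KL·LM·cos L = 1107.6, so MK ≈ 33.281.
Median from K: ½√(2·MK² + 2·KL² − LM²) ≈ 27.956.

27.956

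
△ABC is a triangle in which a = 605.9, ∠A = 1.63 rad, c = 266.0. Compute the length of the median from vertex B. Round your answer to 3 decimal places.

m_B ≈ 386.015

Law of sines: sin C = c·sin A/a ≈ 0.43825.
Since a ≥ c, only the acute value applies: ∠C ≈ 0.454 rad.
Then ∠B = π − ∠A − ∠C ≈ 1.058 rad.
Law of sines gives b = a·sin B/sin A ≈ 528.88.
Median from B: ½√(2·c² + 2·a² − b²) ≈ 386.02.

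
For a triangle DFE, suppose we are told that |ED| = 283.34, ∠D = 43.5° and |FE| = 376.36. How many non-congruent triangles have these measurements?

1

|ED|·sin D = 283.34·sin(43.5°) ≈ 195.
Since |FE| ≥ |ED|, exactly one triangle exists.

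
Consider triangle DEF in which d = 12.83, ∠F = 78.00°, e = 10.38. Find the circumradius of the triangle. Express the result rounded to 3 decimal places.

R ≈ 7.530

By the law of cosines, f² = d² + e² − 2·d·e·cos F = 216.98, so f ≈ 14.73.
Area = ½·d·e·sin F ≈ 65.133.
Circumradius = f/(2 sin F) ≈ 7.5296.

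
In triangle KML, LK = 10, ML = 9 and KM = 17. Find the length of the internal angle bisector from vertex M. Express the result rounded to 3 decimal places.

t_M ≈ 11.418

By the law of cosines, cos M = (KM² + ML² − LK²) / (2·KM·ML) ≈ 0.88235, so ∠M ≈ 28.07°.
The bisector from M has length 2·KM·ML·cos(∠M/2)/(KM+ML) ≈ 11.418.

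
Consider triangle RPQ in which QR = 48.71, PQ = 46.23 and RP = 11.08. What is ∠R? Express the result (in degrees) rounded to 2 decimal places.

By the law of cosines, cos R = (QR² + RP² − PQ²) / (2·QR·RP) ≈ 0.33186, so ∠R ≈ 70.62°.

∠R ≈ 70.62°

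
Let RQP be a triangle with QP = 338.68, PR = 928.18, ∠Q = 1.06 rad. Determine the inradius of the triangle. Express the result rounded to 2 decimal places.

Law of sines: sin R = QP·sin Q/PR ≈ 0.31831.
Since PR ≥ QP, only the acute value applies: ∠R ≈ 0.324 rad.
Then ∠P = π − ∠Q − ∠R ≈ 1.758 rad.
Law of sines gives RQ = PR·sin P/sin Q ≈ 1045.5.
Area = ½·PR·QP·sin P ≈ 1.5444e+05.
Semiperimeter s = (338.68+928.18+1045.5)/2 = 1156.2.
Inradius = area/s = 1.5444e+05/1156.2 ≈ 133.58.

r ≈ 133.58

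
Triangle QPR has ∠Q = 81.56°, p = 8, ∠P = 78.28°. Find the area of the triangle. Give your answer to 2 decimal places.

The third angle is ∠R = 180° − ∠Q − ∠P = 20.16°.
Law of sines: q = p·sin Q/sin P ≈ 8.0819.
Law of sines: r = p·sin R/sin P ≈ 2.8158.
Area = ½·p·q·sin R ≈ 11.141.

area ≈ 11.14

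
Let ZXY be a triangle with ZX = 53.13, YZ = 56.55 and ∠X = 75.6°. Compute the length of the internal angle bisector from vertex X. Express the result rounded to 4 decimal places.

Law of sines: sin Y = ZX·sin X/YZ ≈ 0.91001.
Since YZ ≥ ZX, only the acute value applies: ∠Y ≈ 65.51°.
Then ∠Z = 180° − ∠X − ∠Y ≈ 38.89°.
Law of sines gives XY = YZ·sin Z/sin X ≈ 36.658.
The bisector from X has length 2·ZX·XY·cos(∠X/2)/(ZX+XY) ≈ 34.28.

t_X ≈ 34.2795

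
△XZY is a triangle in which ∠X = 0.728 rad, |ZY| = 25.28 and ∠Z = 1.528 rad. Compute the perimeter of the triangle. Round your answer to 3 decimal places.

perimeter ≈ 92.657

The third angle is ∠Y = π − ∠X − ∠Z = 0.886 rad.
Law of sines: |YX| = |ZY|·sin Z/sin X ≈ 37.959.
Law of sines: |XZ| = |ZY|·sin Y/sin X ≈ 29.418.
Semiperimeter s = (25.28+37.959+29.418)/2 = 46.328.
Perimeter = 25.28 + 37.959 + 29.418 = 92.657.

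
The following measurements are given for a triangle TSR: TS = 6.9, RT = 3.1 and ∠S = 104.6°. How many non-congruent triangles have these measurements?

0

TS·sin S = 6.9·sin(104.6°) ≈ 6.677.
Since ∠S is not acute, a triangle exists only if RT > TS; here RT ≤ TS, so there is no triangle.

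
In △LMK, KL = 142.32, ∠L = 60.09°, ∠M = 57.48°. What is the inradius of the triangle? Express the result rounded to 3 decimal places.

The third angle is ∠K = 180° − ∠L − ∠M = 62.43°.
Law of sines: MK = KL·sin L/sin M ≈ 146.3.
Law of sines: LM = KL·sin K/sin M ≈ 149.62.
Area = ½·KL·MK·sin K ≈ 9228.8.
Semiperimeter s = (146.3+142.32+149.62)/2 = 219.12.
Inradius = area/s = 9228.8/219.12 ≈ 42.117.

r ≈ 42.117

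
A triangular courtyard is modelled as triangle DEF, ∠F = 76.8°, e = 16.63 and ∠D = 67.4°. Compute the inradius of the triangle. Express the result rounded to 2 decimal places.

The third angle is ∠E = 180° − ∠F − ∠D = 35.80°.
Law of sines: d = e·sin D/sin E ≈ 26.246.
Law of sines: f = e·sin F/sin E ≈ 27.678.
Area = ½·e·d·sin F ≈ 212.47.
Semiperimeter s = (26.246+16.63+27.678)/2 = 35.277.
Inradius = area/s = 212.47/35.277 ≈ 6.0229.

6.02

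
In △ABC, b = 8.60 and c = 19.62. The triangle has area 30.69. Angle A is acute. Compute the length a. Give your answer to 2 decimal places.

12.02

From area = ½·b·c·sin A, we get sin A = 2·area/(b·c) ≈ 0.36377.
Taking the acute solution, ∠A ≈ 21.33°.
Law of cosines then gives a ≈ 12.023.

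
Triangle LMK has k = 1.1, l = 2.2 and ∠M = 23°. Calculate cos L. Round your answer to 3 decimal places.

By the law of cosines, m² = k² + l² − 2·k·l·cos M = 1.5948, so m ≈ 1.2628.
Law of cosines again: cos L = (m² + k² − l²)/(2·m·k) ≈ -0.73257, so ∠L ≈ 137.10°.

cos L ≈ -0.733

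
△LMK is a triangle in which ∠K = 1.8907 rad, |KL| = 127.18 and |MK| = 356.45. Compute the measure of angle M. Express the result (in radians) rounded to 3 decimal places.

By the law of cosines, |LM|² = |MK|² + |KL|² − 2·|MK|·|KL|·cos K = 1.7174e+05, so |LM| ≈ 414.42.
Law of cosines again: cos M = (|LM|² + |MK|² − |KL|²)/(2·|LM|·|MK|) ≈ 0.95663, so ∠M ≈ 0.2956 rad.

0.296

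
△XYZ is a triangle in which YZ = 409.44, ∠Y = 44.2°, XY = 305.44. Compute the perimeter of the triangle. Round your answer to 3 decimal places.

By the law of cosines, ZX² = XY² + YZ² − 2·XY·YZ·cos Y = 81622, so ZX ≈ 285.7.
Semiperimeter s = (409.44+285.7+305.44)/2 = 500.29.
Perimeter = 409.44 + 285.7 + 305.44 = 1000.6.

perimeter ≈ 1000.576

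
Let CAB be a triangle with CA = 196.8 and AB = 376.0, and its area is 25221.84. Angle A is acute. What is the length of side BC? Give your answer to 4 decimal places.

268.0103

From area = ½·CA·AB·sin A, we get sin A = 2·area/(CA·AB) ≈ 0.68170.
Taking the acute solution, ∠A ≈ 42.98°.
Law of cosines then gives BC ≈ 268.01.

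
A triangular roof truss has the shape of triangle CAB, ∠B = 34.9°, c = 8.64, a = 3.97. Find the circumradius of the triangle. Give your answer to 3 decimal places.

By the law of cosines, b² = c² + a² − 2·c·a·cos B = 34.147, so b ≈ 5.8435.
Area = ½·c·a·sin B ≈ 9.8125.
Circumradius = b/(2 sin B) ≈ 5.1067.

5.107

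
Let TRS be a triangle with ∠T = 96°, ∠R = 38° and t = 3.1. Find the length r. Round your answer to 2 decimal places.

1.92

The third angle is ∠S = 180° − ∠T − ∠R = 46.00°.
Law of sines: r = t·sin R/sin T ≈ 1.9191.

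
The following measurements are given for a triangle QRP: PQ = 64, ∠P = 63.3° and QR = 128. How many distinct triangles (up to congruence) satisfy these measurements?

PQ·sin P = 64·sin(63.3°) ≈ 57.18.
Since QR ≥ PQ, exactly one triangle exists.

1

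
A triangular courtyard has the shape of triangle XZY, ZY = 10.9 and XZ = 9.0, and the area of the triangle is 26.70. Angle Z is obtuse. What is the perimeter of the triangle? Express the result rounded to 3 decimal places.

perimeter ≈ 38.989

From area = ½·XZ·ZY·sin Z, we get sin Z = 2·area/(XZ·ZY) ≈ 0.54434.
Taking the obtuse solution, ∠Z ≈ 147.02°.
Law of cosines then gives YX ≈ 19.089.
Perimeter = 10.9 + 19.089 + 9 = 38.989.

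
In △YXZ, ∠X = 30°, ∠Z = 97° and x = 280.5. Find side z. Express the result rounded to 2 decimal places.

556.82

The third angle is ∠Y = 180° − ∠X − ∠Z = 53.00°.
Law of sines: z = x·sin Z/sin X ≈ 556.82.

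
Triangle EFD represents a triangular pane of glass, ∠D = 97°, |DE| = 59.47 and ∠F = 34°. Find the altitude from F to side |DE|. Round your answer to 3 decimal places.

h_F ≈ 79.665

The third angle is ∠E = 180° − ∠F − ∠D = 49.00°.
Law of sines: |FD| = |DE|·sin E/sin F ≈ 80.263.
Law of sines: |EF| = |DE|·sin D/sin F ≈ 105.56.
Area = ½·|DE|·|FD|·sin D ≈ 2368.8.
The altitude from F has length 2·area/|DE| ≈ 79.665.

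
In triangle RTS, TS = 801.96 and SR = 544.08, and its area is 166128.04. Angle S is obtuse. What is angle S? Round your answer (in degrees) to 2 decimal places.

130.41

From area = ½·TS·SR·sin S, we get sin S = 2·area/(TS·SR) ≈ 0.76148.
Taking the obtuse solution, ∠S ≈ 130.41°.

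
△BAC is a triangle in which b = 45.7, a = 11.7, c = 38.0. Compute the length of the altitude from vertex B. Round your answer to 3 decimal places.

h_B ≈ 7.988

Semiperimeter s = (45.7 + 11.7 + 38)/2 = 47.7.
Heron's formula: area = √(47.7·2·36·9.7) ≈ 182.52.
The altitude from B has length 2·area/b ≈ 7.9878.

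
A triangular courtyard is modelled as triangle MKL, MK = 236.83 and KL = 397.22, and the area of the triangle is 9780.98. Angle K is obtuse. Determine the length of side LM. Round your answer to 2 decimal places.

630.80

From area = ½·MK·KL·sin K, we get sin K = 2·area/(MK·KL) ≈ 0.20794.
Taking the obtuse solution, ∠K ≈ 168.00°.
Law of cosines then gives LM ≈ 630.8.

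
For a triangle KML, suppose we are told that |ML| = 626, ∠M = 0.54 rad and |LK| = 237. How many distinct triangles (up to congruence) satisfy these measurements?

0

|ML|·sin M = 626·sin(0.54 rad) ≈ 321.8.
Since |LK| = 237 < 321.8 = |ML| sin M, no triangle exists.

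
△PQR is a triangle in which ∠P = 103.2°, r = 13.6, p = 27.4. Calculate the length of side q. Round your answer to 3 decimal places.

20.883

Law of sines: sin R = r·sin P/p ≈ 0.48324.
Since p ≥ r, only the acute value applies: ∠R ≈ 28.90°.
Then ∠Q = 180° − ∠P − ∠R ≈ 47.90°.
Law of sines gives q = p·sin Q/sin P ≈ 20.883.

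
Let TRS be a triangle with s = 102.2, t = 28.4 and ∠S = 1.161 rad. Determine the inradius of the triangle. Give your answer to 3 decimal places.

Law of sines: sin T = t·sin S/s ≈ 0.25488.
Since s ≥ t, only the acute value applies: ∠T ≈ 0.258 rad.
Then ∠R = π − ∠S − ∠T ≈ 1.723 rad.
Law of sines gives r = s·sin R/sin S ≈ 110.14.
Area = ½·s·t·sin R ≈ 1434.5.
Semiperimeter p = (28.4+110.14+102.2)/2 = 120.37.
Inradius = area/p = 1434.5/120.37 ≈ 11.917.

11.917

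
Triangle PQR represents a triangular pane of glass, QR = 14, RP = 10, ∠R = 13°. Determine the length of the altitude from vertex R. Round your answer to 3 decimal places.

By the law of cosines, PQ² = QR² + RP² − 2·QR·RP·cos R = 23.176, so PQ ≈ 4.8142.
Area = ½·QR·RP·sin R ≈ 15.747.
The altitude from R has length 2·area/PQ ≈ 6.5417.

6.542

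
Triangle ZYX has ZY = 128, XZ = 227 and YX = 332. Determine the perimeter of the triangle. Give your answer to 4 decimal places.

Perimeter = 332 + 227 + 128 = 687.

687.0000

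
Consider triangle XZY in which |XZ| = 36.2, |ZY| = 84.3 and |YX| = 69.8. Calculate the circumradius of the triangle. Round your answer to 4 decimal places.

By the law of cosines, cos X = (|YX|² + |XZ|² − |ZY|²) / (2·|YX|·|XZ|) ≈ -0.18284, so ∠X ≈ 100.54°.
Circumradius = |ZY|/(2 sin X) ≈ 42.873.

R ≈ 42.8728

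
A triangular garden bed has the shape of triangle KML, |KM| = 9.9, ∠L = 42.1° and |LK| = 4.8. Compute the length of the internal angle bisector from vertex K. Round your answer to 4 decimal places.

3.2847

Law of sines: sin M = |LK|·sin L/|KM| ≈ 0.32506.
Since |KM| ≥ |LK|, only the acute value applies: ∠M ≈ 18.97°.
Then ∠K = 180° − ∠L − ∠M ≈ 118.93°.
Law of sines gives |ML| = |KM|·sin K/sin L ≈ 12.924.
The bisector from K has length 2·|LK|·|KM|·cos(∠K/2)/(|LK|+|KM|) ≈ 3.2847.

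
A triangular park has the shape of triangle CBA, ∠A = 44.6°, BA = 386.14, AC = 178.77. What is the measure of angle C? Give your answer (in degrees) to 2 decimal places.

∠C ≈ 109.53°

By the law of cosines, CB² = BA² + AC² − 2·BA·AC·cos A = 82760, so CB ≈ 287.68.
Law of cosines again: cos C = (AC² + CB² − BA²)/(2·AC·CB) ≈ -0.33430, so ∠C ≈ 109.53°.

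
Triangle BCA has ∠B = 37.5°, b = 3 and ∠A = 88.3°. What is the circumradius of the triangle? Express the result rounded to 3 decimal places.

The third angle is ∠C = 180° − ∠A − ∠B = 54.20°.
Law of sines: c = b·sin C/sin B ≈ 3.997.
Law of sines: a = b·sin A/sin B ≈ 4.9259.
Circumradius = b/(2 sin B) ≈ 2.464.

R ≈ 2.464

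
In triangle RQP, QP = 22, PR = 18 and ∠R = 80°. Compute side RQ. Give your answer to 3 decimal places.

Law of sines: sin Q = PR·sin R/QP ≈ 0.80575.
Since QP ≥ PR, only the acute value applies: ∠Q ≈ 53.68°.
Then ∠P = 180° − ∠R − ∠Q ≈ 46.32°.
Law of sines gives RQ = QP·sin P/sin R ≈ 16.155.

16.155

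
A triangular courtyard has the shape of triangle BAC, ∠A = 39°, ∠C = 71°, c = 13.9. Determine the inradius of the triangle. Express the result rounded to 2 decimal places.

The third angle is ∠B = 180° − ∠A − ∠C = 70.00°.
Law of sines: b = c·sin B/sin C ≈ 13.814.
Law of sines: a = c·sin A/sin C ≈ 9.2516.
Area = ½·c·b·sin A ≈ 60.421.
Semiperimeter s = (13.814+9.2516+13.9)/2 = 18.483.
Inradius = area/s = 60.421/18.483 ≈ 3.269.

3.27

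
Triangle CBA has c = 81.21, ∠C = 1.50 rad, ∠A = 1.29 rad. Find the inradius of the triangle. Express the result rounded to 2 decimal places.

11.67

The third angle is ∠B = π − ∠A − ∠C = 0.352 rad.
Law of sines: b = c·sin B/sin C ≈ 28.038.
Law of sines: a = c·sin A/sin C ≈ 78.225.
Area = ½·c·b·sin A ≈ 1093.9.
Semiperimeter s = (81.21+28.038+78.225)/2 = 93.737.
Inradius = area/s = 1093.9/93.737 ≈ 11.67.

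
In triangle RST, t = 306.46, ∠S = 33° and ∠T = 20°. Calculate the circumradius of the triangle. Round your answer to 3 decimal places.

The third angle is ∠R = 180° − ∠S − ∠T = 127.00°.
Law of sines: r = t·sin R/sin T ≈ 715.6.
Law of sines: s = t·sin S/sin T ≈ 488.01.
Circumradius = t/(2 sin T) ≈ 448.01.

448.015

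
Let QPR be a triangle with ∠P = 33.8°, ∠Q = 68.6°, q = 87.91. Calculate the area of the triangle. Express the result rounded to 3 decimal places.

area ≈ 2254.890

The third angle is ∠R = 180° − ∠Q − ∠P = 77.60°.
Law of sines: p = q·sin P/sin Q ≈ 52.525.
Law of sines: r = q·sin R/sin Q ≈ 92.217.
Area = ½·q·p·sin R ≈ 2254.9.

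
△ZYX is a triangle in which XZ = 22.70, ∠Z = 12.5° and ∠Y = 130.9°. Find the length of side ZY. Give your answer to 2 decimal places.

The third angle is ∠X = 180° − ∠Z − ∠Y = 36.60°.
Law of sines: ZY = XZ·sin X/sin Y ≈ 17.906.

17.91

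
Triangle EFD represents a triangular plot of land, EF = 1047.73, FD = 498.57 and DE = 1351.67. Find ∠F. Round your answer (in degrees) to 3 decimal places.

117.395

By the law of cosines, cos F = (EF² + FD² − DE²) / (2·EF·FD) ≈ -0.46012, so ∠F ≈ 117.39°.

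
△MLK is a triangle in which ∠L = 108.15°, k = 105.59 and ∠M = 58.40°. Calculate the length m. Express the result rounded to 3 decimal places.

386.651

The third angle is ∠K = 180° − ∠M − ∠L = 13.45°.
Law of sines: m = k·sin M/sin K ≈ 386.65.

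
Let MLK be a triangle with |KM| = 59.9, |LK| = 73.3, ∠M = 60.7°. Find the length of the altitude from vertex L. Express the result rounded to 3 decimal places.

h_L ≈ 70.407

Law of sines: sin L = |KM|·sin M/|LK| ≈ 0.71265.
Since |LK| ≥ |KM|, only the acute value applies: ∠L ≈ 45.45°.
Then ∠K = 180° − ∠M − ∠L ≈ 73.85°.
Law of sines gives |ML| = |LK|·sin K/sin M ≈ 80.736.
Area = ½·|LK|·|KM|·sin K ≈ 2108.7.
The altitude from L has length 2·area/|KM| ≈ 70.407.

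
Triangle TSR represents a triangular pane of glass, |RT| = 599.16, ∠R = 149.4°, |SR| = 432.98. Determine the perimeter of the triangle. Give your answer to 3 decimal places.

perimeter ≈ 2028.664

By the law of cosines, |TS|² = |SR|² + |RT|² − 2·|SR|·|RT|·cos R = 9.9306e+05, so |TS| ≈ 996.52.
Semiperimeter s = (432.98+599.16+996.52)/2 = 1014.3.
Perimeter = 432.98 + 599.16 + 996.52 = 2028.7.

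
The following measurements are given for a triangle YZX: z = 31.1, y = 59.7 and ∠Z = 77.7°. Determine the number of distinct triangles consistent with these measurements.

0

y·sin Z = 59.7·sin(77.7°) ≈ 58.33.
Since z = 31.1 < 58.33 = y sin Z, no triangle exists.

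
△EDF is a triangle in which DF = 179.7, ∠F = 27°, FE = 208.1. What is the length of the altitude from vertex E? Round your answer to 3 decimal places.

By the law of cosines, ED² = DF² + FE² − 2·DF·FE·cos F = 8958.3, so ED ≈ 94.648.
Area = ½·DF·FE·sin F ≈ 8488.6.
The altitude from E has length 2·area/DF ≈ 94.475.

h_E ≈ 94.475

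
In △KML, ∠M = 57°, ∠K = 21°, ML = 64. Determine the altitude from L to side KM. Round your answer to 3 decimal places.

The third angle is ∠L = 180° − ∠K − ∠M = 102.00°.
Law of sines: LK = ML·sin M/sin K ≈ 149.78.
Law of sines: KM = ML·sin L/sin K ≈ 174.68.
Area = ½·ML·LK·sin L ≈ 4688.1.
The altitude from L has length 2·area/KM ≈ 53.675.

h_L ≈ 53.675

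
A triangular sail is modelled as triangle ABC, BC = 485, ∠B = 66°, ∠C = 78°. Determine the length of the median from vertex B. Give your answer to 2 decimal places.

The third angle is ∠A = 180° − ∠B − ∠C = 36.00°.
Law of sines: CA = BC·sin B/sin A ≈ 753.79.
Law of sines: AB = BC·sin C/sin A ≈ 807.1.
Median from B: ½√(2·AB² + 2·BC² − CA²) ≈ 548.88.

m_B ≈ 548.88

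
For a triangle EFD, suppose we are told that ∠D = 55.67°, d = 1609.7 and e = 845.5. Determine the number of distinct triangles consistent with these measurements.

e·sin D = 845.5·sin(55.67°) ≈ 698.2.
Since d ≥ e, exactly one triangle exists.

1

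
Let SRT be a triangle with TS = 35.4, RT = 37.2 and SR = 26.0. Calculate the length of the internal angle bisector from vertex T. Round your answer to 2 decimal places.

By the law of cosines, cos T = (RT² + TS² − SR²) / (2·RT·TS) ≈ 0.74456, so ∠T ≈ 41.88°.
The bisector from T has length 2·RT·TS·cos(∠T/2)/(RT+TS) ≈ 33.882.

33.88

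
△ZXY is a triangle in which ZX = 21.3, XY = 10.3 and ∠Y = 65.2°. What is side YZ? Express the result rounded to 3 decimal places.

23.458

Law of sines: sin Z = XY·sin Y/ZX ≈ 0.43897.
Since ZX ≥ XY, only the acute value applies: ∠Z ≈ 26.04°.
Then ∠X = 180° − ∠Y − ∠Z ≈ 88.76°.
Law of sines gives YZ = ZX·sin X/sin Y ≈ 23.458.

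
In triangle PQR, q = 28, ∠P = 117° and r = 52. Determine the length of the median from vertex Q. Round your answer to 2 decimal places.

59.67

By the law of cosines, p² = q² + r² − 2·q·r·cos P = 4810, so p ≈ 69.354.
Median from Q: ½√(2·r² + 2·p² − q²) ≈ 59.674.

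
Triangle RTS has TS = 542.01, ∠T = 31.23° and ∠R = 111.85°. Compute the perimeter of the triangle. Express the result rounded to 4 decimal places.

The third angle is ∠S = 180° − ∠R − ∠T = 36.92°.
Law of sines: SR = TS·sin T/sin R ≈ 302.77.
Law of sines: RT = TS·sin S/sin R ≈ 350.78.
Semiperimeter s = (542.01+302.77+350.78)/2 = 597.78.
Perimeter = 542.01 + 302.77 + 350.78 = 1195.6.

perimeter ≈ 1195.5640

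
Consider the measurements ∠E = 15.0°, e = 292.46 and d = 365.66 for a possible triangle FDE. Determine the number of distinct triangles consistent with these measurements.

d·sin E = 365.66·sin(15.0°) ≈ 94.64.
Since d sin E < e < d (94.64 < 292.46 < 365.66), two triangles exist.

2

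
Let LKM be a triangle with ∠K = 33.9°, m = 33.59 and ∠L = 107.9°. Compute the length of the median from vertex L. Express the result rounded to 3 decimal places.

The third angle is ∠M = 180° − ∠L − ∠K = 38.20°.
Law of sines: l = m·sin L/sin M ≈ 51.688.
Law of sines: k = m·sin K/sin M ≈ 30.295.
Median from L: ½√(2·k² + 2·m² − l²) ≈ 18.845.

18.845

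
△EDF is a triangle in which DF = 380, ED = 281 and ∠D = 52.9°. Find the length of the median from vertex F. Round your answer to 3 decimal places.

By the law of cosines, FE² = ED² + DF² − 2·ED·DF·cos D = 94540, so FE ≈ 307.47.
Median from F: ½√(2·DF² + 2·FE² − ED²) ≈ 315.8.

m_F ≈ 315.800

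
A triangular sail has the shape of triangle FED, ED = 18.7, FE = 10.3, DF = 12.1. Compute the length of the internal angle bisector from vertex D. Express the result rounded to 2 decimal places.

t_D ≈ 14.18

By the law of cosines, cos D = (ED² + DF² − FE²) / (2·ED·DF) ≈ 0.86182, so ∠D ≈ 30.48°.
The bisector from D has length 2·ED·DF·cos(∠D/2)/(ED+DF) ≈ 14.176.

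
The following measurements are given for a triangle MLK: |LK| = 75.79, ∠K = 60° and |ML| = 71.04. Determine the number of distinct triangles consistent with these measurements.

2

|LK|·sin K = 75.79·sin(60°) ≈ 65.64.
Since |LK| sin K < |ML| < |LK| (65.64 < 71.04 < 75.79), two triangles exist.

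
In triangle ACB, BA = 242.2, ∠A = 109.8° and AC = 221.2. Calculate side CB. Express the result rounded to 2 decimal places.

By the law of cosines, CB² = BA² + AC² − 2·BA·AC·cos A = 1.4389e+05, so CB ≈ 379.32.

379.32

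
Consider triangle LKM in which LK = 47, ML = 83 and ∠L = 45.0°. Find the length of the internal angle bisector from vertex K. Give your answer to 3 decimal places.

By the law of cosines, KM² = ML² + LK² − 2·ML·LK·cos L = 3581.2, so KM ≈ 59.843.
Law of cosines again: cos K = (LK² + KM² − ML²)/(2·LK·KM) ≈ -0.19534, so ∠K ≈ 101.26°.
The bisector from K has length 2·LK·KM·cos(∠K/2)/(LK+KM) ≈ 33.395.

33.395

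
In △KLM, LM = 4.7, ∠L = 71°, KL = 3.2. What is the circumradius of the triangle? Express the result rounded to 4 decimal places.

By the law of cosines, MK² = KL² + LM² − 2·KL·LM·cos L = 22.537, so MK ≈ 4.7473.
Area = ½·KL·LM·sin L ≈ 7.1103.
Circumradius = MK/(2 sin L) ≈ 2.5104.

R ≈ 2.5104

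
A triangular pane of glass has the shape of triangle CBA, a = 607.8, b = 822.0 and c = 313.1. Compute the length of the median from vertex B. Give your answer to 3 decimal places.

Median from B: ½√(2·a² + 2·c² − b²) ≈ 254.57.

m_B ≈ 254.569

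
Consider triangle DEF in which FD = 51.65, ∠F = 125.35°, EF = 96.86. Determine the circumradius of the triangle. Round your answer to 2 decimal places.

By the law of cosines, DE² = EF² + FD² − 2·EF·FD·cos F = 17839, so DE ≈ 133.56.
Area = ½·EF·FD·sin F ≈ 2040.2.
Circumradius = DE/(2 sin F) ≈ 81.876.

81.88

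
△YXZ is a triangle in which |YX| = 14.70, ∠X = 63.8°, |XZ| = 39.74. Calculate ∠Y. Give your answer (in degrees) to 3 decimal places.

By the law of cosines, |ZY|² = |YX|² + |XZ|² − 2·|YX|·|XZ|·cos X = 1279.5, so |ZY| ≈ 35.77.
Law of cosines again: cos Y = (|ZY|² + |YX|² − |XZ|²)/(2·|ZY|·|YX|) ≈ -0.07955, so ∠Y ≈ 94.56°.

94.563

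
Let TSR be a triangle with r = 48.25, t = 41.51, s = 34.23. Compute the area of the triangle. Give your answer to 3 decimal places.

Semiperimeter p = (41.51 + 34.23 + 48.25)/2 = 61.995.
Heron's formula: area = √(61.995·20.485·27.765·13.745) ≈ 696.17.

area ≈ 696.174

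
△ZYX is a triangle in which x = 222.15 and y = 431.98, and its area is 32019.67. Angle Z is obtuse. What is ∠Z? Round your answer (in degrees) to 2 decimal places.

138.14

From area = ½·y·x·sin Z, we get sin Z = 2·area/(y·x) ≈ 0.66732.
Taking the obtuse solution, ∠Z ≈ 138.14°.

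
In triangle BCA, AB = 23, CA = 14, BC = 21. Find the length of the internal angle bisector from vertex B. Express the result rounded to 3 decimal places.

By the law of cosines, cos B = (AB² + BC² − CA²) / (2·AB·BC) ≈ 0.80124, so ∠B ≈ 36.75°.
The bisector from B has length 2·AB·BC·cos(∠B/2)/(AB+BC) ≈ 20.835.

t_B ≈ 20.835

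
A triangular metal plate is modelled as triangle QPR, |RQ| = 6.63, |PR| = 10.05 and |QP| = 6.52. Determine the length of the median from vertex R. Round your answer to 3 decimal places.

m_R ≈ 7.865

Median from R: ½√(2·|PR|² + 2·|RQ|² − |QP|²) ≈ 7.8646.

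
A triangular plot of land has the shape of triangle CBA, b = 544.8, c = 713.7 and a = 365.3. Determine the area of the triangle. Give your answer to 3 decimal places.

Semiperimeter s = (713.7 + 544.8 + 365.3)/2 = 811.9.
Heron's formula: area = √(811.9·98.2·267.1·446.6) ≈ 97522.

area ≈ 97522.161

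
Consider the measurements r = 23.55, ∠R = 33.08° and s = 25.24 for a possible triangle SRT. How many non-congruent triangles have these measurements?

2

s·sin R = 25.24·sin(33.08°) ≈ 13.78.
Since s sin R < r < s (13.78 < 23.55 < 25.24), two triangles exist.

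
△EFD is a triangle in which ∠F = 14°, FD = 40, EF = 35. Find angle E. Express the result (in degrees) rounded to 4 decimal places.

111.5000

By the law of cosines, DE² = EF² + FD² − 2·EF·FD·cos F = 108.17, so DE ≈ 10.401.
Law of cosines again: cos E = (DE² + EF² − FD²)/(2·DE·EF) ≈ -0.36650, so ∠E ≈ 111.50°.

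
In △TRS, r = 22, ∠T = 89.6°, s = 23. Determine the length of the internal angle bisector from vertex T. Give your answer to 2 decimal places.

t_T ≈ 15.96

By the law of cosines, t² = r² + s² − 2·r·s·cos T = 1005.9, so t ≈ 31.716.
The bisector from T has length 2·r·s·cos(∠T/2)/(r+s) ≈ 15.957.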